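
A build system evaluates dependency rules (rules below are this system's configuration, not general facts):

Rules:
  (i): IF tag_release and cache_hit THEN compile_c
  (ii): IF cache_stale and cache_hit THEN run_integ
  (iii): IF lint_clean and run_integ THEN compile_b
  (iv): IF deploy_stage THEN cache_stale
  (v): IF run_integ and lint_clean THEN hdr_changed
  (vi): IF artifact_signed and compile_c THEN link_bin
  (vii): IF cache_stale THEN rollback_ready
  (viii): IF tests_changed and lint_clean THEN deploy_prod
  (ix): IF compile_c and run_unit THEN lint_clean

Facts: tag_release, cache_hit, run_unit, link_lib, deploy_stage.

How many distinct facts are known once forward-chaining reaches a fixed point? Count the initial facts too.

12

Round 1 fires (i), (iv), giving compile_c, cache_stale.
Round 2 fires (ii), (vii), (ix), giving run_integ, rollback_ready, lint_clean.
Round 3 fires (iii), (v), giving compile_b, hdr_changed.
Closure: {cache_hit, cache_stale, compile_b, compile_c, deploy_stage, hdr_changed, link_lib, lint_clean, rollback_ready, run_integ, run_unit, tag_release} — 12 facts.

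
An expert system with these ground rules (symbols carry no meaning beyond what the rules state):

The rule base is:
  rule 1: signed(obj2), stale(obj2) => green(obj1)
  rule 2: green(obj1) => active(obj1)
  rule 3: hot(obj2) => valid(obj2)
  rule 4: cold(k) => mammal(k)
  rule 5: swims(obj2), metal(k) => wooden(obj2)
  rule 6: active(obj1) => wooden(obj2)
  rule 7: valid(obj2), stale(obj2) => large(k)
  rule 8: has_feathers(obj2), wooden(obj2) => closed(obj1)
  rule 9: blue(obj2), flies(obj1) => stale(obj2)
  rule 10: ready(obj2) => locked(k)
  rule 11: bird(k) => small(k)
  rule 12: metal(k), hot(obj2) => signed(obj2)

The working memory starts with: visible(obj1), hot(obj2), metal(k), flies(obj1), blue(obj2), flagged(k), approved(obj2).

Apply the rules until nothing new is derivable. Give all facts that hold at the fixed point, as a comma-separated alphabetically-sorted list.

Round 1: rule 3 [hot(obj2) => valid(obj2)]; rule 9 [blue(obj2), flies(obj1) => stale(obj2)]; rule 12 [metal(k), hot(obj2) => signed(obj2)]. Adds valid(obj2), stale(obj2), signed(obj2).
Round 2: rule 1 [signed(obj2), stale(obj2) => green(obj1)]; rule 7 [valid(obj2), stale(obj2) => large(k)]. Adds green(obj1), large(k).
Round 3: rule 2 [green(obj1) => active(obj1)]. Adds active(obj1).
Round 4: rule 6 [active(obj1) => wooden(obj2)]. Adds wooden(obj2).

active(obj1), approved(obj2), blue(obj2), flagged(k), flies(obj1), green(obj1), hot(obj2), large(k), metal(k), signed(obj2), stale(obj2), valid(obj2), visible(obj1), wooden(obj2)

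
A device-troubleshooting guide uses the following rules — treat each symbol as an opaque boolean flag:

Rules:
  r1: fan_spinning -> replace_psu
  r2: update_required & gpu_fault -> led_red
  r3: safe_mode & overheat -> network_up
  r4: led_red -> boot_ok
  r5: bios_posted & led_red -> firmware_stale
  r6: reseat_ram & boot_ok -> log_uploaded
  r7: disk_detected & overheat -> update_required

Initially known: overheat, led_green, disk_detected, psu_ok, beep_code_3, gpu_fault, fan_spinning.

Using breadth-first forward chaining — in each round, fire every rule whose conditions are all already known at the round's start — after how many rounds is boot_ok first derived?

3

[1] r1 [fan_spinning -> replace_psu]; r7 [disk_detected & overheat -> update_required]. ⇒ new: replace_psu, update_required.
[2] r2 [update_required & gpu_fault -> led_red]. ⇒ new: led_red.
[3] r4 [led_red -> boot_ok]. ⇒ new: boot_ok.
boot_ok first appears in round 3.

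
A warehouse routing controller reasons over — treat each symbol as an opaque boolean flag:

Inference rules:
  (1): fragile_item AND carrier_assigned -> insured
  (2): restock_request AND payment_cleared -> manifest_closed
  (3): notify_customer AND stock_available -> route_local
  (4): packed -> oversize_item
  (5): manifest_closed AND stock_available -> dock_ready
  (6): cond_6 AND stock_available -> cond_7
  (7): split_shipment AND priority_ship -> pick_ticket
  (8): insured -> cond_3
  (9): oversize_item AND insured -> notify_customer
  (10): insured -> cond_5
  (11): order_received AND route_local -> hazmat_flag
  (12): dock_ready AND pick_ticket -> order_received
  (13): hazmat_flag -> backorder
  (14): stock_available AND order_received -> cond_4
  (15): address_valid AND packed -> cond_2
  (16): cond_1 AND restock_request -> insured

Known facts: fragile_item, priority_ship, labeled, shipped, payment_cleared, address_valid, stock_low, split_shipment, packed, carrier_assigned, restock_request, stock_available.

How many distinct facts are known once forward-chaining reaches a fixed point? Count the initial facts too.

26

Round 1: (1) [fragile_item AND carrier_assigned -> insured]; (2) [restock_request AND payment_cleared -> manifest_closed]; (4) [packed -> oversize_item]; (7) [split_shipment AND priority_ship -> pick_ticket]; (15) [address_valid AND packed -> cond_2]. Adds insured, manifest_closed, oversize_item, pick_ticket, cond_2.
Round 2: (5) [manifest_closed AND stock_available -> dock_ready]; (8) [insured -> cond_3]; (9) [oversize_item AND insured -> notify_customer]; (10) [insured -> cond_5]. Adds dock_ready, cond_3, notify_customer, cond_5.
Round 3: (3) [notify_customer AND stock_available -> route_local]; (12) [dock_ready AND pick_ticket -> order_received]. Adds route_local, order_received.
Round 4: (11) [order_received AND route_local -> hazmat_flag]; (14) [stock_available AND order_received -> cond_4]. Adds hazmat_flag, cond_4.
Round 5: (13) [hazmat_flag -> backorder]. Adds backorder.
Closure: {address_valid, backorder, carrier_assigned, cond_2, cond_3, cond_4, cond_5, dock_ready, fragile_item, hazmat_flag, insured, labeled, manifest_closed, notify_customer, order_received, oversize_item, packed, payment_cleared, pick_ticket, priority_ship, restock_request, route_local, shipped, split_shipment, stock_available, stock_low} — 26 facts.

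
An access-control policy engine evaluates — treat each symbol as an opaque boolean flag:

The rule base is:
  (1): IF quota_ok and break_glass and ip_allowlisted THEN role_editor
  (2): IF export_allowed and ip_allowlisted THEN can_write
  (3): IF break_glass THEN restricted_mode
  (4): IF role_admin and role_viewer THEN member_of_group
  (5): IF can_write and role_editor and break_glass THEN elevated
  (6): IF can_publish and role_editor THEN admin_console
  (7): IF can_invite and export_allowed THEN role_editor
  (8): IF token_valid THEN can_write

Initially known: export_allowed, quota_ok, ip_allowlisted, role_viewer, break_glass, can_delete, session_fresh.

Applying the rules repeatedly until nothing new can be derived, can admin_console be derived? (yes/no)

no

Round 1: (1) [IF quota_ok and break_glass and ip_allowlisted THEN role_editor]; (2) [IF export_allowed and ip_allowlisted THEN can_write]; (3) [IF break_glass THEN restricted_mode]. Adds role_editor, can_write, restricted_mode.
Round 2: (5) [IF can_write and role_editor and break_glass THEN elevated]. Adds elevated.
Fixed point reached. admin_console is concluded only by (6); (6) needs can_publish (never derived).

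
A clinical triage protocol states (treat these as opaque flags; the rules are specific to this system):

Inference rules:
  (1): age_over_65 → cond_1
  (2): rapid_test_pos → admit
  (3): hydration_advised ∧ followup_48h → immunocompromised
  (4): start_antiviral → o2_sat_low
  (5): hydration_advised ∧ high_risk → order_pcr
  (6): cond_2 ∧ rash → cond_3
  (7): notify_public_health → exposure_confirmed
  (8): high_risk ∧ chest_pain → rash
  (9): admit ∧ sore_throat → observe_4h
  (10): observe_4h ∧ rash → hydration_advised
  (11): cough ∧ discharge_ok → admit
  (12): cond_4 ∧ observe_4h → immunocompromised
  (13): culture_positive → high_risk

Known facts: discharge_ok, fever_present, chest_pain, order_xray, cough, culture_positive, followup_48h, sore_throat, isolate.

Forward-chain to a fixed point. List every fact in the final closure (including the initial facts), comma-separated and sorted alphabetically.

admit, chest_pain, cough, culture_positive, discharge_ok, fever_present, followup_48h, high_risk, hydration_advised, immunocompromised, isolate, observe_4h, order_pcr, order_xray, rash, sore_throat

Round 1 fires (11), (13), giving admit, high_risk.
Round 2 fires (8), (9), giving rash, observe_4h.
Round 3 fires (10), giving hydration_advised.
Round 4 fires (3), (5), giving immunocompromised, order_pcr.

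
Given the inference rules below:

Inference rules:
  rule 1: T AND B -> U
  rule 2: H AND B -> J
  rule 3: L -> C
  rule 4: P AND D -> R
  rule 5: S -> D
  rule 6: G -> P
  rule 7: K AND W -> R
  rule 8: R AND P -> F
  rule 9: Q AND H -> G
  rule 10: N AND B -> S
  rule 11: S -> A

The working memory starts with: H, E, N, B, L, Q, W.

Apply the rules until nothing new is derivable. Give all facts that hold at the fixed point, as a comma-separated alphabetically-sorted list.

A, B, C, D, E, F, G, H, J, L, N, P, Q, R, S, W

[1] rule 2 [H AND B -> J]; rule 3 [L -> C]; rule 9 [Q AND H -> G]; rule 10 [N AND B -> S]. ⇒ new: J, C, G, S.
[2] rule 5 [S -> D]; rule 6 [G -> P]; rule 11 [S -> A]. ⇒ new: D, P, A.
[3] rule 4 [P AND D -> R]. ⇒ new: R.
[4] rule 8 [R AND P -> F]. ⇒ new: F.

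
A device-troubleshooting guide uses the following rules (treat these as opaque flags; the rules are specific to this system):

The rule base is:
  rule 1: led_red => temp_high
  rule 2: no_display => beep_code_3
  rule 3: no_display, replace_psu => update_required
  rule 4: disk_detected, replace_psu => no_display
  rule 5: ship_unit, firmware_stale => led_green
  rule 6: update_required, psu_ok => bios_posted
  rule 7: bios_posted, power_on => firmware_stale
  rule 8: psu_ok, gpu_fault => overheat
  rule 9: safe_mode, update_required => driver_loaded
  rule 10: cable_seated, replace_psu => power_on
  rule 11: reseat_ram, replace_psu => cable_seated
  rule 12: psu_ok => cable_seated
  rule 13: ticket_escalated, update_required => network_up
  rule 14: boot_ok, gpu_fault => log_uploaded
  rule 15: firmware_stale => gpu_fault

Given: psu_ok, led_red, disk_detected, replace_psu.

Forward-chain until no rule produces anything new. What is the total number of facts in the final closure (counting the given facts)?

Round 1: rule 1 [led_red => temp_high]; rule 4 [disk_detected, replace_psu => no_display]; rule 12 [psu_ok => cable_seated]. Adds temp_high, no_display, cable_seated.
Round 2: rule 2 [no_display => beep_code_3]; rule 3 [no_display, replace_psu => update_required]; rule 10 [cable_seated, replace_psu => power_on]. Adds beep_code_3, update_required, power_on.
Round 3: rule 6 [update_required, psu_ok => bios_posted]. Adds bios_posted.
Round 4: rule 7 [bios_posted, power_on => firmware_stale]. Adds firmware_stale.
Round 5: rule 15 [firmware_stale => gpu_fault]. Adds gpu_fault.
Round 6: rule 8 [psu_ok, gpu_fault => overheat]. Adds overheat.
Closure: {beep_code_3, bios_posted, cable_seated, disk_detected, firmware_stale, gpu_fault, led_red, no_display, overheat, power_on, psu_ok, replace_psu, temp_high, update_required} — 14 facts.

14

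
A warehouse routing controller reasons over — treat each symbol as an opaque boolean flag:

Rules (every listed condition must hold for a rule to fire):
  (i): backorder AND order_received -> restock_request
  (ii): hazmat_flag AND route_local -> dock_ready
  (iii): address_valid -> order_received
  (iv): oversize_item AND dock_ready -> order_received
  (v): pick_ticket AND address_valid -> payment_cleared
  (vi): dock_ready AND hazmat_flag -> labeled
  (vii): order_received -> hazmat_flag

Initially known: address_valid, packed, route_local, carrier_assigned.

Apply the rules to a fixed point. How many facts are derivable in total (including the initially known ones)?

8

Round 1: (iii) [address_valid -> order_received]. New: order_received.
Round 2: (vii) [order_received -> hazmat_flag]. New: hazmat_flag.
Round 3: (ii) [hazmat_flag AND route_local -> dock_ready]. New: dock_ready.
Round 4: (vi) [dock_ready AND hazmat_flag -> labeled]. New: labeled.
Closure: {address_valid, carrier_assigned, dock_ready, hazmat_flag, labeled, order_received, packed, route_local} — 8 facts.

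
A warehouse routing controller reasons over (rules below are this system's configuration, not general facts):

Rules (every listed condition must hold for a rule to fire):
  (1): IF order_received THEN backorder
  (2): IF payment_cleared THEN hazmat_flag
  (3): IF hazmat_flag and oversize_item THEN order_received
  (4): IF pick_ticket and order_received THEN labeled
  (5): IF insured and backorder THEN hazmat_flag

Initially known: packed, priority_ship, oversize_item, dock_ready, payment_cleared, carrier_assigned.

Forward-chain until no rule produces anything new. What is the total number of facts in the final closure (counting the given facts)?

9

[1] (2) [IF payment_cleared THEN hazmat_flag]. ⇒ new: hazmat_flag.
[2] (3) [IF hazmat_flag and oversize_item THEN order_received]. ⇒ new: order_received.
[3] (1) [IF order_received THEN backorder]. ⇒ new: backorder.
Closure: {backorder, carrier_assigned, dock_ready, hazmat_flag, order_received, oversize_item, packed, payment_cleared, priority_ship} — 9 facts.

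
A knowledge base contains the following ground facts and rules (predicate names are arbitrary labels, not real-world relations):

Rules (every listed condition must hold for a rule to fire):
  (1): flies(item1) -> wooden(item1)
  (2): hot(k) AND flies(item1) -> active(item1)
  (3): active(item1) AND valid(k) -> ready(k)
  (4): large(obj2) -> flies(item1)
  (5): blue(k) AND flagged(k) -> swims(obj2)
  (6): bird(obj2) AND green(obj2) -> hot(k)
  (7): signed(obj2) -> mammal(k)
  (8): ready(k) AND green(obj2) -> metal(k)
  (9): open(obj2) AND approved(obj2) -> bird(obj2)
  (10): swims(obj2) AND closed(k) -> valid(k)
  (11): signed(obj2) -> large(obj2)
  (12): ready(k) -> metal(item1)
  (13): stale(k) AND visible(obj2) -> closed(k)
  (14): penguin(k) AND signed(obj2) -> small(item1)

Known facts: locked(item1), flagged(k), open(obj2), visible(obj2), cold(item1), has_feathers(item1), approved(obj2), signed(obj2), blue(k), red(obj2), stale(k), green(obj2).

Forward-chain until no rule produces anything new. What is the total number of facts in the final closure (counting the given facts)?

25

Round 1: (5) [blue(k) AND flagged(k) -> swims(obj2)]; (7) [signed(obj2) -> mammal(k)]; (9) [open(obj2) AND approved(obj2) -> bird(obj2)]; (11) [signed(obj2) -> large(obj2)]; (13) [stale(k) AND visible(obj2) -> closed(k)]. Adds swims(obj2), mammal(k), bird(obj2), large(obj2), closed(k).
Round 2: (4) [large(obj2) -> flies(item1)]; (6) [bird(obj2) AND green(obj2) -> hot(k)]; (10) [swims(obj2) AND closed(k) -> valid(k)]. Adds flies(item1), hot(k), valid(k).
Round 3: (1) [flies(item1) -> wooden(item1)]; (2) [hot(k) AND flies(item1) -> active(item1)]. Adds wooden(item1), active(item1).
Round 4: (3) [active(item1) AND valid(k) -> ready(k)]. Adds ready(k).
Round 5: (8) [ready(k) AND green(obj2) -> metal(k)]; (12) [ready(k) -> metal(item1)]. Adds metal(k), metal(item1).
Closure: {active(item1), approved(obj2), bird(obj2), blue(k), closed(k), cold(item1), flagged(k), flies(item1), green(obj2), has_feathers(item1), hot(k), large(obj2), locked(item1), mammal(k), metal(item1), metal(k), open(obj2), ready(k), red(obj2), signed(obj2), stale(k), swims(obj2), valid(k), visible(obj2), wooden(item1)} — 25 facts.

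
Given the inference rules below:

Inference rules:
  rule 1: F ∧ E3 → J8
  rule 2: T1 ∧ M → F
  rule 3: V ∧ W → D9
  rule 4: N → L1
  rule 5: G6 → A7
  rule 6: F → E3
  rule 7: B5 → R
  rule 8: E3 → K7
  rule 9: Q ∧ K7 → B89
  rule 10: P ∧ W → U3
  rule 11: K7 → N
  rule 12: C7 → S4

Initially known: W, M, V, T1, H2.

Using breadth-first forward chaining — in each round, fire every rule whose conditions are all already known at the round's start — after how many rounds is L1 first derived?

5

Round 1 fires rule 2, rule 3, giving F, D9.
Round 2 fires rule 6, giving E3.
Round 3 fires rule 1, rule 8, giving J8, K7.
Round 4 fires rule 11, giving N.
Round 5 fires rule 4, giving L1.
L1 first appears in round 5.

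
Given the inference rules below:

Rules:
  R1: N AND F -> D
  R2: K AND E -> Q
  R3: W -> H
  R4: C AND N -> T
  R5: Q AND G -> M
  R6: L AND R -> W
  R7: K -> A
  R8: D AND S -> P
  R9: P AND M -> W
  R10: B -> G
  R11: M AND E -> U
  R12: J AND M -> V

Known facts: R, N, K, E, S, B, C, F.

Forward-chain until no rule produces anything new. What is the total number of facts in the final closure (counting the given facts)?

[1] R1 [N AND F -> D]; R2 [K AND E -> Q]; R4 [C AND N -> T]; R7 [K -> A]; R10 [B -> G]. ⇒ new: D, Q, T, A, G.
[2] R5 [Q AND G -> M]; R8 [D AND S -> P]. ⇒ new: M, P.
[3] R9 [P AND M -> W]; R11 [M AND E -> U]. ⇒ new: W, U.
[4] R3 [W -> H]. ⇒ new: H.
Closure: {A, B, C, D, E, F, G, H, K, M, N, P, Q, R, S, T, U, W} — 18 facts.

18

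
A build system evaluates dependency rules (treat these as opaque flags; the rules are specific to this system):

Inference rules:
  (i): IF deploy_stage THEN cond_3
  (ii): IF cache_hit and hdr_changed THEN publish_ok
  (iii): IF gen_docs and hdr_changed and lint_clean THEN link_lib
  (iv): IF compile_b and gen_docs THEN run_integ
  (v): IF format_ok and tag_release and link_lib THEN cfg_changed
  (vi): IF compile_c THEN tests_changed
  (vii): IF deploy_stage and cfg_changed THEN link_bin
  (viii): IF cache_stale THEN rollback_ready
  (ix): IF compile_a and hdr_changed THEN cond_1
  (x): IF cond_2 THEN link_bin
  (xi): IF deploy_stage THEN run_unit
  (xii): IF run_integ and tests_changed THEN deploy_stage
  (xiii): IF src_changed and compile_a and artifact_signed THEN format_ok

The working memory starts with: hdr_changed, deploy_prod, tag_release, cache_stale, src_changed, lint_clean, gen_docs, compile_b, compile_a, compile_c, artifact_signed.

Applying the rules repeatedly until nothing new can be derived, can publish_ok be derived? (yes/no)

no

[1] (iii) [IF gen_docs and hdr_changed and lint_clean THEN link_lib]; (iv) [IF compile_b and gen_docs THEN run_integ]; (vi) [IF compile_c THEN tests_changed]; (viii) [IF cache_stale THEN rollback_ready]; (ix) [IF compile_a and hdr_changed THEN cond_1]; (xiii) [IF src_changed and compile_a and artifact_signed THEN format_ok]. ⇒ new: link_lib, run_integ, tests_changed, rollback_ready, cond_1, format_ok.
[2] (v) [IF format_ok and tag_release and link_lib THEN cfg_changed]; (xii) [IF run_integ and tests_changed THEN deploy_stage]. ⇒ new: cfg_changed, deploy_stage.
[3] (i) [IF deploy_stage THEN cond_3]; (vii) [IF deploy_stage and cfg_changed THEN link_bin]; (xi) [IF deploy_stage THEN run_unit]. ⇒ new: cond_3, link_bin, run_unit.
Fixed point reached. publish_ok is concluded only by (ii); (ii) needs cache_hit (never derived).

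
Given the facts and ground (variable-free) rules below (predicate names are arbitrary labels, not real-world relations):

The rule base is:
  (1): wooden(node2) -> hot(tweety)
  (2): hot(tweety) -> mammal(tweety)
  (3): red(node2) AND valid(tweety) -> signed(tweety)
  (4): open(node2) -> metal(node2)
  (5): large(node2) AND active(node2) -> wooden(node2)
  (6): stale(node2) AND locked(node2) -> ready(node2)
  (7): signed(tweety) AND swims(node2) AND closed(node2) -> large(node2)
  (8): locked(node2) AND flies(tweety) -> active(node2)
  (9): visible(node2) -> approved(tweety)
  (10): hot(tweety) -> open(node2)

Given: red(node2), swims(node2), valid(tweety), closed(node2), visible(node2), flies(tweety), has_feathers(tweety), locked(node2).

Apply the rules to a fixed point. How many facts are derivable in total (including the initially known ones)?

17

Round 1: (3) [red(node2) AND valid(tweety) -> signed(tweety)]; (8) [locked(node2) AND flies(tweety) -> active(node2)]; (9) [visible(node2) -> approved(tweety)]. New: signed(tweety), active(node2), approved(tweety).
Round 2: (7) [signed(tweety) AND swims(node2) AND closed(node2) -> large(node2)]. New: large(node2).
Round 3: (5) [large(node2) AND active(node2) -> wooden(node2)]. New: wooden(node2).
Round 4: (1) [wooden(node2) -> hot(tweety)]. New: hot(tweety).
Round 5: (2) [hot(tweety) -> mammal(tweety)]; (10) [hot(tweety) -> open(node2)]. New: mammal(tweety), open(node2).
Round 6: (4) [open(node2) -> metal(node2)]. New: metal(node2).
Closure: {active(node2), approved(tweety), closed(node2), flies(tweety), has_feathers(tweety), hot(tweety), large(node2), locked(node2), mammal(tweety), metal(node2), open(node2), red(node2), signed(tweety), swims(node2), valid(tweety), visible(node2), wooden(node2)} — 17 facts.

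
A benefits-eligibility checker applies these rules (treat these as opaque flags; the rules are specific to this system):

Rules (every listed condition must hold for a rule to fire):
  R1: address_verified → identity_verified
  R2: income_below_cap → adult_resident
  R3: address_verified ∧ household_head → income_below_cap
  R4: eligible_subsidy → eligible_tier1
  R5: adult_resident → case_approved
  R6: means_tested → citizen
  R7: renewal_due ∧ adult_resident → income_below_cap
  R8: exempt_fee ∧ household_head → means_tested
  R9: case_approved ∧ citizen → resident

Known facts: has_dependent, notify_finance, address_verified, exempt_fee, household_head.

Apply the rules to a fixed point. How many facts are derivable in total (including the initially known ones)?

12

Round 1 — R1, R3, R8, derive identity_verified, income_below_cap, means_tested.
Round 2 — R2, R6, derive adult_resident, citizen.
Round 3 — R5, derive case_approved.
Round 4 — R9, derive resident.
Closure: {address_verified, adult_resident, case_approved, citizen, exempt_fee, has_dependent, household_head, identity_verified, income_below_cap, means_tested, notify_finance, resident} — 12 facts.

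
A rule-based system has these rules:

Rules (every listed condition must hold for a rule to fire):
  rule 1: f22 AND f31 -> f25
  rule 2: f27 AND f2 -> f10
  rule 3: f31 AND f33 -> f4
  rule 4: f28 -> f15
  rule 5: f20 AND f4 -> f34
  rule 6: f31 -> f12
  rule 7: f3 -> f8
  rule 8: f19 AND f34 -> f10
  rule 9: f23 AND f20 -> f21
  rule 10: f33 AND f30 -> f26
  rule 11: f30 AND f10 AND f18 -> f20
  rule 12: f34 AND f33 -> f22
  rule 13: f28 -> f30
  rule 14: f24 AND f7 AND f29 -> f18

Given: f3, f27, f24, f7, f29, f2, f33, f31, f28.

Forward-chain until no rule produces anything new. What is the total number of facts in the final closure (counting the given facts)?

Round 1: rule 2 [f27 AND f2 -> f10]; rule 3 [f31 AND f33 -> f4]; rule 4 [f28 -> f15]; rule 6 [f31 -> f12]; rule 7 [f3 -> f8]; rule 13 [f28 -> f30]; rule 14 [f24 AND f7 AND f29 -> f18]. New: f10, f4, f15, f12, f8, f30, f18.
Round 2: rule 10 [f33 AND f30 -> f26]; rule 11 [f30 AND f10 AND f18 -> f20]. New: f26, f20.
Round 3: rule 5 [f20 AND f4 -> f34]. New: f34.
Round 4: rule 12 [f34 AND f33 -> f22]. New: f22.
Round 5: rule 1 [f22 AND f31 -> f25]. New: f25.
Closure: {f10, f12, f15, f18, f2, f20, f22, f24, f25, f26, f27, f28, f29, f3, f30, f31, f33, f34, f4, f7, f8} — 21 facts.

21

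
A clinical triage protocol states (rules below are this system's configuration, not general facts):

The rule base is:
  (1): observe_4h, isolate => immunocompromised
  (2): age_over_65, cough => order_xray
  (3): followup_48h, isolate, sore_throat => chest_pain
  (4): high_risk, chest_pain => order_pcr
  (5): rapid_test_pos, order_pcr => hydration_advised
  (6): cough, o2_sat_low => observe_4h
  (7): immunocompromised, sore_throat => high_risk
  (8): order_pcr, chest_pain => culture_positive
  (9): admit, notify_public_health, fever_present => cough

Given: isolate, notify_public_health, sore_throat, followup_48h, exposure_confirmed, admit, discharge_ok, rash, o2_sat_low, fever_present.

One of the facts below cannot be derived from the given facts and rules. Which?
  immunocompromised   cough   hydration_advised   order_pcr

Round 1 — (3), (9), derive chest_pain, cough.
Round 2 — (6), derive observe_4h.
Round 3 — (1), derive immunocompromised.
Round 4 — (7), derive high_risk.
Round 5 — (4), derive order_pcr.
Round 6 — (8), derive culture_positive.
Derived: immunocompromised (round 3), order_pcr (round 5), cough (round 1). hydration_advised never appears in any round.

hydration_advised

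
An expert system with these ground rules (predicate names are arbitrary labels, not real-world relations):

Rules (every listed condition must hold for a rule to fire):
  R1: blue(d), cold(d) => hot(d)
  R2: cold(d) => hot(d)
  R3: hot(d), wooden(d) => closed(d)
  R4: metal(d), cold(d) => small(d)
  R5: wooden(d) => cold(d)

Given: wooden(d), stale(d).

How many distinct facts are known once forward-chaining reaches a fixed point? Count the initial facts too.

[1] R5 [wooden(d) => cold(d)]. ⇒ new: cold(d).
[2] R2 [cold(d) => hot(d)]. ⇒ new: hot(d).
[3] R3 [hot(d), wooden(d) => closed(d)]. ⇒ new: closed(d).
Closure: {closed(d), cold(d), hot(d), stale(d), wooden(d)} — 5 facts.

5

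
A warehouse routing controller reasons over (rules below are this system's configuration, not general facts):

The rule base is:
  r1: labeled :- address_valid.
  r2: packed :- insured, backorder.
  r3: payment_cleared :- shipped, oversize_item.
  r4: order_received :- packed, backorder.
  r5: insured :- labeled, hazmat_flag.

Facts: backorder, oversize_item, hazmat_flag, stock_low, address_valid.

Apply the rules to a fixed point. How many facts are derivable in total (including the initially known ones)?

9

Round 1: r1 [labeled :- address_valid.]. Adds labeled.
Round 2: r5 [insured :- labeled, hazmat_flag.]. Adds insured.
Round 3: r2 [packed :- insured, backorder.]. Adds packed.
Round 4: r4 [order_received :- packed, backorder.]. Adds order_received.
Closure: {address_valid, backorder, hazmat_flag, insured, labeled, order_received, oversize_item, packed, stock_low} — 9 facts.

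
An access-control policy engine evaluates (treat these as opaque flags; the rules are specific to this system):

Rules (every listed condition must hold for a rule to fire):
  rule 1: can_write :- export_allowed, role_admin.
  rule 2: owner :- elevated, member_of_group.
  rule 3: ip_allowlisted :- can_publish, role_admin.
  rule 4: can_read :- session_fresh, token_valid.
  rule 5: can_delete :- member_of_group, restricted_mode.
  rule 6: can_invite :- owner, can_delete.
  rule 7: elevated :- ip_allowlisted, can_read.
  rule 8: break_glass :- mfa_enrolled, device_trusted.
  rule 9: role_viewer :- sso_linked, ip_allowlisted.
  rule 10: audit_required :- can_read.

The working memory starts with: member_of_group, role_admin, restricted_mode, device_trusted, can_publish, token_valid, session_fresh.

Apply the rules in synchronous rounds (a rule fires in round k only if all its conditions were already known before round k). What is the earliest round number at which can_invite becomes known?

4

Round 1: rule 3 [ip_allowlisted :- can_publish, role_admin.]; rule 4 [can_read :- session_fresh, token_valid.]; rule 5 [can_delete :- member_of_group, restricted_mode.]. Adds ip_allowlisted, can_read, can_delete.
Round 2: rule 7 [elevated :- ip_allowlisted, can_read.]; rule 10 [audit_required :- can_read.]. Adds elevated, audit_required.
Round 3: rule 2 [owner :- elevated, member_of_group.]. Adds owner.
Round 4: rule 6 [can_invite :- owner, can_delete.]. Adds can_invite.
can_invite first appears in round 4.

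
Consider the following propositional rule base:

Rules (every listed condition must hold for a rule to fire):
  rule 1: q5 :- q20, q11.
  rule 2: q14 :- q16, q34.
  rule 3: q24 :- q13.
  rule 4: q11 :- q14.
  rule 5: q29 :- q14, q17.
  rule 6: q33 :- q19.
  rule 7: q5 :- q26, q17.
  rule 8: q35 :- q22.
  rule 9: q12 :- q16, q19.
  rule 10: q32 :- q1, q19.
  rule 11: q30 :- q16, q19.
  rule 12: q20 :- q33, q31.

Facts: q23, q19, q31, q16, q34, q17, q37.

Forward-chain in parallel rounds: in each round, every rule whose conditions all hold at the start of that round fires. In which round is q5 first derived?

3

Round 1: rule 2 [q14 :- q16, q34.]; rule 6 [q33 :- q19.]; rule 9 [q12 :- q16, q19.]; rule 11 [q30 :- q16, q19.]. Adds q14, q33, q12, q30.
Round 2: rule 4 [q11 :- q14.]; rule 5 [q29 :- q14, q17.]; rule 12 [q20 :- q33, q31.]. Adds q11, q29, q20.
Round 3: rule 1 [q5 :- q20, q11.]. Adds q5.
q5 first appears in round 3.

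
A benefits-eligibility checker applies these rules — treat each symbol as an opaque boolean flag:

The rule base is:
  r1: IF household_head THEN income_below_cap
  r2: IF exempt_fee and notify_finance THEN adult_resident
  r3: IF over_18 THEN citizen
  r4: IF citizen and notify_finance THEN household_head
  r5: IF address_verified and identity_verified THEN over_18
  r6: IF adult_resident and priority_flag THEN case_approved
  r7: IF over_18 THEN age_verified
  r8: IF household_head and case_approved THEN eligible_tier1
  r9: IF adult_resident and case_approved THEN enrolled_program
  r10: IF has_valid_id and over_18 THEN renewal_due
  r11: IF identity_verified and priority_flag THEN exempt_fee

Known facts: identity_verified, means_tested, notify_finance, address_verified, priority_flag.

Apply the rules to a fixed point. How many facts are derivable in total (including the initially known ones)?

15

Round 1: r5 [IF address_verified and identity_verified THEN over_18]; r11 [IF identity_verified and priority_flag THEN exempt_fee]. New: over_18, exempt_fee.
Round 2: r2 [IF exempt_fee and notify_finance THEN adult_resident]; r3 [IF over_18 THEN citizen]; r7 [IF over_18 THEN age_verified]. New: adult_resident, citizen, age_verified.
Round 3: r4 [IF citizen and notify_finance THEN household_head]; r6 [IF adult_resident and priority_flag THEN case_approved]. New: household_head, case_approved.
Round 4: r1 [IF household_head THEN income_below_cap]; r8 [IF household_head and case_approved THEN eligible_tier1]; r9 [IF adult_resident and case_approved THEN enrolled_program]. New: income_below_cap, eligible_tier1, enrolled_program.
Closure: {address_verified, adult_resident, age_verified, case_approved, citizen, eligible_tier1, enrolled_program, exempt_fee, household_head, identity_verified, income_below_cap, means_tested, notify_finance, over_18, priority_flag} — 15 facts.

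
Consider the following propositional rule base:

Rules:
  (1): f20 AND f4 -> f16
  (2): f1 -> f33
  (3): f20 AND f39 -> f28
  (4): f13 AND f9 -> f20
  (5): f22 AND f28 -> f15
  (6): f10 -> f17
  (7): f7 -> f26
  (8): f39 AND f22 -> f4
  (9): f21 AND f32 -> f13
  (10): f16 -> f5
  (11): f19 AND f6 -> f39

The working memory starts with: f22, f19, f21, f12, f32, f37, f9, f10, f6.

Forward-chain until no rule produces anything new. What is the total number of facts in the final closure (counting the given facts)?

18

Round 1: (6) [f10 -> f17]; (9) [f21 AND f32 -> f13]; (11) [f19 AND f6 -> f39]. New: f17, f13, f39.
Round 2: (4) [f13 AND f9 -> f20]; (8) [f39 AND f22 -> f4]. New: f20, f4.
Round 3: (1) [f20 AND f4 -> f16]; (3) [f20 AND f39 -> f28]. New: f16, f28.
Round 4: (5) [f22 AND f28 -> f15]; (10) [f16 -> f5]. New: f15, f5.
Closure: {f10, f12, f13, f15, f16, f17, f19, f20, f21, f22, f28, f32, f37, f39, f4, f5, f6, f9} — 18 facts.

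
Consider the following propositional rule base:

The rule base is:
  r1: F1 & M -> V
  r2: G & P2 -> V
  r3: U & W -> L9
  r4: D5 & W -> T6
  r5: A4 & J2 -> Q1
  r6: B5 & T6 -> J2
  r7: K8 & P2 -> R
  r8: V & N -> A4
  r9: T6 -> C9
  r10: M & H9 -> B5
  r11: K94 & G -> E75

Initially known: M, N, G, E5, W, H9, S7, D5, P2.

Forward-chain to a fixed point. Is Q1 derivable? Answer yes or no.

yes

Round 1 — r2, r4, r10, derive V, T6, B5.
Round 2 — r6, r8, r9, derive J2, A4, C9.
Round 3 — r5, derive Q1.
Q1 appears in round 3, so it is derivable.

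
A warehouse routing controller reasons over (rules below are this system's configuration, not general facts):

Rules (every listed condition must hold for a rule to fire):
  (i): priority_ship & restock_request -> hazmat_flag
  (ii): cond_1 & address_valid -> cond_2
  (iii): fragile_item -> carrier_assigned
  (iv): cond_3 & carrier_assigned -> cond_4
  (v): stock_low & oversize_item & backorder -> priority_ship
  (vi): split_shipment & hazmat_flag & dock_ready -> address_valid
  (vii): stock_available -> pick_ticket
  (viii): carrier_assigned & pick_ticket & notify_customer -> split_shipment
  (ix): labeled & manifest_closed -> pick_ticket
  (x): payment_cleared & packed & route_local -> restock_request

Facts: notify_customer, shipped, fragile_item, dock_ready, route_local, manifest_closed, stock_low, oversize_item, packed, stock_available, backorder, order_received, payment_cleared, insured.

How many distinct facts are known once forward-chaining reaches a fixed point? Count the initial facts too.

Round 1 — (iii), (v), (vii), (x), derive carrier_assigned, priority_ship, pick_ticket, restock_request.
Round 2 — (i), (viii), derive hazmat_flag, split_shipment.
Round 3 — (vi), derive address_valid.
Closure: {address_valid, backorder, carrier_assigned, dock_ready, fragile_item, hazmat_flag, insured, manifest_closed, notify_customer, order_received, oversize_item, packed, payment_cleared, pick_ticket, priority_ship, restock_request, route_local, shipped, split_shipment, stock_available, stock_low} — 21 facts.

21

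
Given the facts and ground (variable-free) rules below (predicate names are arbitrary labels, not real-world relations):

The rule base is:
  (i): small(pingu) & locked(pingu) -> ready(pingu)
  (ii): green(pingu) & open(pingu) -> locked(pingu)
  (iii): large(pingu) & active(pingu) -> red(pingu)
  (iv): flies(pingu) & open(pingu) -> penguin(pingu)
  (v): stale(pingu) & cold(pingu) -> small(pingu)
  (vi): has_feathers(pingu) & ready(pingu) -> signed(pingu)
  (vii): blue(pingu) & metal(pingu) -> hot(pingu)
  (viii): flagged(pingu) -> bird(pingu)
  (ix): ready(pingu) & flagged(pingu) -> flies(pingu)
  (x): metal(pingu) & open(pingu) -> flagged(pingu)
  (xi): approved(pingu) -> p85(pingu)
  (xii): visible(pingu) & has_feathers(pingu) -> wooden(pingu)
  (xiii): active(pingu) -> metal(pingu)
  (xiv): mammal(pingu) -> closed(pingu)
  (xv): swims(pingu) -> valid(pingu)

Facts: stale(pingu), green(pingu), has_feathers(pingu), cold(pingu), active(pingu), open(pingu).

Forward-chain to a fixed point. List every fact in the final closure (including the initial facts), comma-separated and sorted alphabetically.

active(pingu), bird(pingu), cold(pingu), flagged(pingu), flies(pingu), green(pingu), has_feathers(pingu), locked(pingu), metal(pingu), open(pingu), penguin(pingu), ready(pingu), signed(pingu), small(pingu), stale(pingu)

Round 1: (ii) [green(pingu) & open(pingu) -> locked(pingu)]; (v) [stale(pingu) & cold(pingu) -> small(pingu)]; (xiii) [active(pingu) -> metal(pingu)]. Adds locked(pingu), small(pingu), metal(pingu).
Round 2: (i) [small(pingu) & locked(pingu) -> ready(pingu)]; (x) [metal(pingu) & open(pingu) -> flagged(pingu)]. Adds ready(pingu), flagged(pingu).
Round 3: (vi) [has_feathers(pingu) & ready(pingu) -> signed(pingu)]; (viii) [flagged(pingu) -> bird(pingu)]; (ix) [ready(pingu) & flagged(pingu) -> flies(pingu)]. Adds signed(pingu), bird(pingu), flies(pingu).
Round 4: (iv) [flies(pingu) & open(pingu) -> penguin(pingu)]. Adds penguin(pingu).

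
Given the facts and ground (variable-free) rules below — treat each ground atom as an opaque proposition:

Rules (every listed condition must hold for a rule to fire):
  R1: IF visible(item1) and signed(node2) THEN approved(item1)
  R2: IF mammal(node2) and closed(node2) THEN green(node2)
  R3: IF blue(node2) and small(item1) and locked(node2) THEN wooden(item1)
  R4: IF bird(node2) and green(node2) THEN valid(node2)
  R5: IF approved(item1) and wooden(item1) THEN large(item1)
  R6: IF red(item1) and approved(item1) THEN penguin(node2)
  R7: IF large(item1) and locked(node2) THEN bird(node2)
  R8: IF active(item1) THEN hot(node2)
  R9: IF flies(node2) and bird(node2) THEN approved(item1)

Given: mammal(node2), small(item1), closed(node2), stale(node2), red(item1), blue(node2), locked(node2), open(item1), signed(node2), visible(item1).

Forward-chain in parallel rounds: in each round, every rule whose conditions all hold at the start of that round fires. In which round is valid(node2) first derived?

4

Round 1: R1 [IF visible(item1) and signed(node2) THEN approved(item1)]; R2 [IF mammal(node2) and closed(node2) THEN green(node2)]; R3 [IF blue(node2) and small(item1) and locked(node2) THEN wooden(item1)]. New: approved(item1), green(node2), wooden(item1).
Round 2: R5 [IF approved(item1) and wooden(item1) THEN large(item1)]; R6 [IF red(item1) and approved(item1) THEN penguin(node2)]. New: large(item1), penguin(node2).
Round 3: R7 [IF large(item1) and locked(node2) THEN bird(node2)]. New: bird(node2).
Round 4: R4 [IF bird(node2) and green(node2) THEN valid(node2)]. New: valid(node2).
valid(node2) first appears in round 4.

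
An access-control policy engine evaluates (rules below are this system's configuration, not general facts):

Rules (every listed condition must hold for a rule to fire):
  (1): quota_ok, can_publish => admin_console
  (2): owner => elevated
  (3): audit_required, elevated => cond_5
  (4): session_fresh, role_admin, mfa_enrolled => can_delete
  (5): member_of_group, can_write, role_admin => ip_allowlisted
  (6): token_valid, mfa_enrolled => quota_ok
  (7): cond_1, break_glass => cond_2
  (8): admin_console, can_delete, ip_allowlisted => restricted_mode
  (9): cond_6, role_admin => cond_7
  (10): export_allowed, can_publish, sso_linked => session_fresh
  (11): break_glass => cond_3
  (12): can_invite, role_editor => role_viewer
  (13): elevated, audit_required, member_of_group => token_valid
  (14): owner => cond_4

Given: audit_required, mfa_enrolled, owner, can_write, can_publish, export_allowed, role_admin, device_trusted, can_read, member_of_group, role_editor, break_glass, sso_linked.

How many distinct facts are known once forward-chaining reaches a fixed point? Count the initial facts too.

Round 1: (2) [owner => elevated]; (5) [member_of_group, can_write, role_admin => ip_allowlisted]; (10) [export_allowed, can_publish, sso_linked => session_fresh]; (11) [break_glass => cond_3]; (14) [owner => cond_4]. New: elevated, ip_allowlisted, session_fresh, cond_3, cond_4.
Round 2: (3) [audit_required, elevated => cond_5]; (4) [session_fresh, role_admin, mfa_enrolled => can_delete]; (13) [elevated, audit_required, member_of_group => token_valid]. New: cond_5, can_delete, token_valid.
Round 3: (6) [token_valid, mfa_enrolled => quota_ok]. New: quota_ok.
Round 4: (1) [quota_ok, can_publish => admin_console]. New: admin_console.
Round 5: (8) [admin_console, can_delete, ip_allowlisted => restricted_mode]. New: restricted_mode.
Closure: {admin_console, audit_required, break_glass, can_delete, can_publish, can_read, can_write, cond_3, cond_4, cond_5, device_trusted, elevated, export_allowed, ip_allowlisted, member_of_group, mfa_enrolled, owner, quota_ok, restricted_mode, role_admin, role_editor, session_fresh, sso_linked, token_valid} — 24 facts.

24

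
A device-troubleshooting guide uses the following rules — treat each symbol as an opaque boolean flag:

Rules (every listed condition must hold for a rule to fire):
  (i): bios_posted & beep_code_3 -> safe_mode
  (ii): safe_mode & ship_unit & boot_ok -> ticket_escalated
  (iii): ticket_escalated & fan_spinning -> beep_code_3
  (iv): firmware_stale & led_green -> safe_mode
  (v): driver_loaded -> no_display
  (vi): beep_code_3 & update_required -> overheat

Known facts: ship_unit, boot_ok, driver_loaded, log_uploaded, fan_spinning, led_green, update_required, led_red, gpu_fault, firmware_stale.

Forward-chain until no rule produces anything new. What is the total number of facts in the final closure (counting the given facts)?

15

[1] (iv) [firmware_stale & led_green -> safe_mode]; (v) [driver_loaded -> no_display]. ⇒ new: safe_mode, no_display.
[2] (ii) [safe_mode & ship_unit & boot_ok -> ticket_escalated]. ⇒ new: ticket_escalated.
[3] (iii) [ticket_escalated & fan_spinning -> beep_code_3]. ⇒ new: beep_code_3.
[4] (vi) [beep_code_3 & update_required -> overheat]. ⇒ new: overheat.
Closure: {beep_code_3, boot_ok, driver_loaded, fan_spinning, firmware_stale, gpu_fault, led_green, led_red, log_uploaded, no_display, overheat, safe_mode, ship_unit, ticket_escalated, update_required} — 15 facts.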